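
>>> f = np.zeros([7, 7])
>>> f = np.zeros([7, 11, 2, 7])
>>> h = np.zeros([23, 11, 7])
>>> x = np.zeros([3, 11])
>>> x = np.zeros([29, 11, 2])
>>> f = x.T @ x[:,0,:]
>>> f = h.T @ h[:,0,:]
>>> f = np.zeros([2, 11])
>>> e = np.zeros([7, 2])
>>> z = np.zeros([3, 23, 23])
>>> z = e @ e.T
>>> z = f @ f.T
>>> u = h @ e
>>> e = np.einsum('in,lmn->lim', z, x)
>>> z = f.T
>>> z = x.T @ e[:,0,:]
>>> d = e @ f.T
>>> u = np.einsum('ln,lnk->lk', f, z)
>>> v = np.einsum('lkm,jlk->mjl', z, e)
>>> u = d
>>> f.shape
(2, 11)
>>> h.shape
(23, 11, 7)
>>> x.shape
(29, 11, 2)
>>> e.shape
(29, 2, 11)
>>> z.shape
(2, 11, 11)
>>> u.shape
(29, 2, 2)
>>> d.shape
(29, 2, 2)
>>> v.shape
(11, 29, 2)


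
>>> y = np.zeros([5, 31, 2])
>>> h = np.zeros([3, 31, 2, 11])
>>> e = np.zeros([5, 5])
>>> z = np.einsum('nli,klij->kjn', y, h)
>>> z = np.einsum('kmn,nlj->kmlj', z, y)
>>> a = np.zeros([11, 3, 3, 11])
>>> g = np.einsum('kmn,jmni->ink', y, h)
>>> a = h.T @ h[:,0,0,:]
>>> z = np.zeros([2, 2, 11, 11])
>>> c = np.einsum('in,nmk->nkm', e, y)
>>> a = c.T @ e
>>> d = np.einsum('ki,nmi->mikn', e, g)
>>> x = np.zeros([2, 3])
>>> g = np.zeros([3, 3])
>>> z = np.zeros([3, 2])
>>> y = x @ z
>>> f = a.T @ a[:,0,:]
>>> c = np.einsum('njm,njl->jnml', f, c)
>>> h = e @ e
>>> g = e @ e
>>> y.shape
(2, 2)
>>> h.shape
(5, 5)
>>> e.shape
(5, 5)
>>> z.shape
(3, 2)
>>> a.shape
(31, 2, 5)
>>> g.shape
(5, 5)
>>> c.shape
(2, 5, 5, 31)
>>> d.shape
(2, 5, 5, 11)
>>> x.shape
(2, 3)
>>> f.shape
(5, 2, 5)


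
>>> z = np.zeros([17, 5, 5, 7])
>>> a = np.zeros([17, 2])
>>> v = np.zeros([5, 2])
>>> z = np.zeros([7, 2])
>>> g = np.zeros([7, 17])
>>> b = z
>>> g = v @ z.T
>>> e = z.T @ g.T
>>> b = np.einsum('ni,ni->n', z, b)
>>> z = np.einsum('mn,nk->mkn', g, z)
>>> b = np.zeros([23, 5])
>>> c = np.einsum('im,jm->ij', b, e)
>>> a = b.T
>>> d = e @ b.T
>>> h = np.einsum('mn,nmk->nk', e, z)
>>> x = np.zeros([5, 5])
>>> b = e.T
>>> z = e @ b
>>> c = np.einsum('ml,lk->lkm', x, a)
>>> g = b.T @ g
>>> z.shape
(2, 2)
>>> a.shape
(5, 23)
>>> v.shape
(5, 2)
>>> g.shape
(2, 7)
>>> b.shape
(5, 2)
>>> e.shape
(2, 5)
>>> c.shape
(5, 23, 5)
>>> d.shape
(2, 23)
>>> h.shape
(5, 7)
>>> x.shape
(5, 5)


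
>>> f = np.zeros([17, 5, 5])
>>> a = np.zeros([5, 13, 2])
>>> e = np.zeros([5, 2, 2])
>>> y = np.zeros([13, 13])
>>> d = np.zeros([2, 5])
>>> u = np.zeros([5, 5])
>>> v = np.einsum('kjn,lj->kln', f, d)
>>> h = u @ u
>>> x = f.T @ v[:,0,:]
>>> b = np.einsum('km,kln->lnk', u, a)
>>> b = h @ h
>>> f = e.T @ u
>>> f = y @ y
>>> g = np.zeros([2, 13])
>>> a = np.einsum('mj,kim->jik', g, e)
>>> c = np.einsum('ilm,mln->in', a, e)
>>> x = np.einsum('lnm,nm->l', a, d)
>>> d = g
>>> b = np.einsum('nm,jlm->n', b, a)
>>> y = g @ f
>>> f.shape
(13, 13)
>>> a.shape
(13, 2, 5)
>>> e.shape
(5, 2, 2)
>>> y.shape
(2, 13)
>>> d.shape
(2, 13)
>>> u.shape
(5, 5)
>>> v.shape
(17, 2, 5)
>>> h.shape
(5, 5)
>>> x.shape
(13,)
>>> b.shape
(5,)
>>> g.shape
(2, 13)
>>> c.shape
(13, 2)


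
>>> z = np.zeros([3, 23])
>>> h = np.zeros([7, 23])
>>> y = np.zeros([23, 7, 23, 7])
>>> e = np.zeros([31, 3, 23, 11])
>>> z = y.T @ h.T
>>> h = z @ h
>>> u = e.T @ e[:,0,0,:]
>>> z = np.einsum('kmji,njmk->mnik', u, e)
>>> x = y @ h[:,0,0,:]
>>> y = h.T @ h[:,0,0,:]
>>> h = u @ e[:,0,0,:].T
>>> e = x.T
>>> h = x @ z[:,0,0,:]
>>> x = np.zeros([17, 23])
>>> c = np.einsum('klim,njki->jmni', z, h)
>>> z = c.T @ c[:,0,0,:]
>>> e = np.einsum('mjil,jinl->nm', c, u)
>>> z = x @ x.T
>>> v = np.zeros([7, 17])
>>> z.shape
(17, 17)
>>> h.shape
(23, 7, 23, 11)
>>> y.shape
(23, 7, 23, 23)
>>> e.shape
(3, 7)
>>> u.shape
(11, 23, 3, 11)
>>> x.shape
(17, 23)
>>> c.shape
(7, 11, 23, 11)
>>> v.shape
(7, 17)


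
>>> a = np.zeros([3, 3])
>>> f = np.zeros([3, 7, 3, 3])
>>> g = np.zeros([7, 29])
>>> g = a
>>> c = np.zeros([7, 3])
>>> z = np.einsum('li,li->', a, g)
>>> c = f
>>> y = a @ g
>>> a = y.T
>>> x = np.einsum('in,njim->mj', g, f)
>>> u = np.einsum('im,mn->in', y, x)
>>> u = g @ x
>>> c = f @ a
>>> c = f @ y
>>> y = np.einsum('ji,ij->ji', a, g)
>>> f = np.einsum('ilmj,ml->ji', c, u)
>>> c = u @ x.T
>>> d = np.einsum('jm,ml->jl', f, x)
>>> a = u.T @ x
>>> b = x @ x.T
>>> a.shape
(7, 7)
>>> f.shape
(3, 3)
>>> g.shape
(3, 3)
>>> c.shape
(3, 3)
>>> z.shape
()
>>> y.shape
(3, 3)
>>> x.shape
(3, 7)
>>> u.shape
(3, 7)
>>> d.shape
(3, 7)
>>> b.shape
(3, 3)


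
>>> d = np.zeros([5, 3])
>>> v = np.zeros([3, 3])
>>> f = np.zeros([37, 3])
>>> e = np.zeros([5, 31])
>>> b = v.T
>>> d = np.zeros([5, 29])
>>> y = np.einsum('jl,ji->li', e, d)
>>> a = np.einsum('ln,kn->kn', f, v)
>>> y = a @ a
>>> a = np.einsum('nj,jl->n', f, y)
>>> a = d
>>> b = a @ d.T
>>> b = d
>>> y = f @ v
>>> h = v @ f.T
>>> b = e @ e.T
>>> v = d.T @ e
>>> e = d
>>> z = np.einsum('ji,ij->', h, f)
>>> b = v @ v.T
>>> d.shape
(5, 29)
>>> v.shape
(29, 31)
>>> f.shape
(37, 3)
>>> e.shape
(5, 29)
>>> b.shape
(29, 29)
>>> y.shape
(37, 3)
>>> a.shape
(5, 29)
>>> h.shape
(3, 37)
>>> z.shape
()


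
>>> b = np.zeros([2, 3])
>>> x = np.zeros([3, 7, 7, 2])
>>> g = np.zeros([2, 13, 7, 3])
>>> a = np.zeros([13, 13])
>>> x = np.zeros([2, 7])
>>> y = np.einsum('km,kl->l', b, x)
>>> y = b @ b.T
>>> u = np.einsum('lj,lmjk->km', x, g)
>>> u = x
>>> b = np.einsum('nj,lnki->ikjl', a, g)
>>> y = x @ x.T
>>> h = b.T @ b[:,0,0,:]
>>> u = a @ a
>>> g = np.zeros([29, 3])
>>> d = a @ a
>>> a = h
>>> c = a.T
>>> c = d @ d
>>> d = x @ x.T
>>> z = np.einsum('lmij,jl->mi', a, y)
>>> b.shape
(3, 7, 13, 2)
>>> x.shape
(2, 7)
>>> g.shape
(29, 3)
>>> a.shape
(2, 13, 7, 2)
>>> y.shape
(2, 2)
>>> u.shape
(13, 13)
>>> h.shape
(2, 13, 7, 2)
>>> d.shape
(2, 2)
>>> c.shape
(13, 13)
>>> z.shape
(13, 7)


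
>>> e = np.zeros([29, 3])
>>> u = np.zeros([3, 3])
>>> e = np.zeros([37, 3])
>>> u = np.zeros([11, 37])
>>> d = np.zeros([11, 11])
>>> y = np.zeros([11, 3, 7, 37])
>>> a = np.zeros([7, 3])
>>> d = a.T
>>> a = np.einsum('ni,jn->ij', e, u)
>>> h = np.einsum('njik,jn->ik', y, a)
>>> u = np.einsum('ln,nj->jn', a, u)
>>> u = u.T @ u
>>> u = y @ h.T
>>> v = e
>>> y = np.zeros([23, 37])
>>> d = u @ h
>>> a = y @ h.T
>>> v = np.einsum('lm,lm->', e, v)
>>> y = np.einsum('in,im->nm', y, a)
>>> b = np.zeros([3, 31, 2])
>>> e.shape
(37, 3)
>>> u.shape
(11, 3, 7, 7)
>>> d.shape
(11, 3, 7, 37)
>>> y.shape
(37, 7)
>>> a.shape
(23, 7)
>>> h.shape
(7, 37)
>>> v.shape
()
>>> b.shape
(3, 31, 2)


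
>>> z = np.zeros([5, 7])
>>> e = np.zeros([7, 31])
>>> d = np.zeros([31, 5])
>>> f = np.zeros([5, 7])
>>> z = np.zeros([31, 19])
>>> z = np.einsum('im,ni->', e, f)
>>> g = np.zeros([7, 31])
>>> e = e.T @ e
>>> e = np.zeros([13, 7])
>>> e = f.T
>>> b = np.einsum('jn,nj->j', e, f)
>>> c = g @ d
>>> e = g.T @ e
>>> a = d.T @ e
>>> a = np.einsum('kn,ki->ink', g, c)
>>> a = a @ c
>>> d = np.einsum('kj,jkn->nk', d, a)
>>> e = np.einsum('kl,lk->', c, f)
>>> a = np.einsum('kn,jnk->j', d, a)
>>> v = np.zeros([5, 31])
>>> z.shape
()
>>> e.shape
()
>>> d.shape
(5, 31)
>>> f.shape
(5, 7)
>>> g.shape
(7, 31)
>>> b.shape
(7,)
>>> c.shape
(7, 5)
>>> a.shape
(5,)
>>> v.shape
(5, 31)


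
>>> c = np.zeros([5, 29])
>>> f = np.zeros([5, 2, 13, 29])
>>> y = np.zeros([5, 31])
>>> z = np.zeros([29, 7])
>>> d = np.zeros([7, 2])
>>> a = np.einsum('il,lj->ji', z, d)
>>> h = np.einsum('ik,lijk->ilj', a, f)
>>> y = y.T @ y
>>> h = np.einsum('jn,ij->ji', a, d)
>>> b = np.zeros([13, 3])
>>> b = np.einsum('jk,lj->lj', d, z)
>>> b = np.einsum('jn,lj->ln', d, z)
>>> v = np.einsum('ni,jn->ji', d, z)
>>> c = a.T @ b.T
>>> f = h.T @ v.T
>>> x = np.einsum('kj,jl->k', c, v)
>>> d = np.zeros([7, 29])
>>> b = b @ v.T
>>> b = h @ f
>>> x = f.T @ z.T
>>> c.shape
(29, 29)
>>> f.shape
(7, 29)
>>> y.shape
(31, 31)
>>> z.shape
(29, 7)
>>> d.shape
(7, 29)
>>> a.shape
(2, 29)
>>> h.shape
(2, 7)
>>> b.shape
(2, 29)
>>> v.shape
(29, 2)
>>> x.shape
(29, 29)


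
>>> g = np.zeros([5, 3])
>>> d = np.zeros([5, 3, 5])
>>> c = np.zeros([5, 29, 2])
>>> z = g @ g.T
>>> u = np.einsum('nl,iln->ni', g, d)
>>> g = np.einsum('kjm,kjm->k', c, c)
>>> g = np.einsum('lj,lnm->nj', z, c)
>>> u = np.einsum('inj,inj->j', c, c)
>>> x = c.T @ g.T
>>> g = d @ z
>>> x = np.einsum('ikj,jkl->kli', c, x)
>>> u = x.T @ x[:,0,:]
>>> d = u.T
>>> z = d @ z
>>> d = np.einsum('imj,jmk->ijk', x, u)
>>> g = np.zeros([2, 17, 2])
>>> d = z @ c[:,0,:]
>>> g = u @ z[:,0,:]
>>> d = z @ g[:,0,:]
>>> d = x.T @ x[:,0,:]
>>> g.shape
(5, 29, 5)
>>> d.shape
(5, 29, 5)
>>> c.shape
(5, 29, 2)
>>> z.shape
(5, 29, 5)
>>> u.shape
(5, 29, 5)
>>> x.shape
(29, 29, 5)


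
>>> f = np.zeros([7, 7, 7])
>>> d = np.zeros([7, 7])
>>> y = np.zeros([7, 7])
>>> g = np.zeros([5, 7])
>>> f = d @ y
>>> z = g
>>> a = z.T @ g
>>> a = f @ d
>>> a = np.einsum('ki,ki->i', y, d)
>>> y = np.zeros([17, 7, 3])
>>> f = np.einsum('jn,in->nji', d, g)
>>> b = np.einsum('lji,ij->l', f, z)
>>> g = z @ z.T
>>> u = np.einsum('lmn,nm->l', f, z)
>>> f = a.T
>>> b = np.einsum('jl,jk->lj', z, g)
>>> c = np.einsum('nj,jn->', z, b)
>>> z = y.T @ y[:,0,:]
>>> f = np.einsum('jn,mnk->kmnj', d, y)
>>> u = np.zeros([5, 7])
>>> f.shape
(3, 17, 7, 7)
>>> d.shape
(7, 7)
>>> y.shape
(17, 7, 3)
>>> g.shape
(5, 5)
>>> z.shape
(3, 7, 3)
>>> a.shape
(7,)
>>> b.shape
(7, 5)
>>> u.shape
(5, 7)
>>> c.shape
()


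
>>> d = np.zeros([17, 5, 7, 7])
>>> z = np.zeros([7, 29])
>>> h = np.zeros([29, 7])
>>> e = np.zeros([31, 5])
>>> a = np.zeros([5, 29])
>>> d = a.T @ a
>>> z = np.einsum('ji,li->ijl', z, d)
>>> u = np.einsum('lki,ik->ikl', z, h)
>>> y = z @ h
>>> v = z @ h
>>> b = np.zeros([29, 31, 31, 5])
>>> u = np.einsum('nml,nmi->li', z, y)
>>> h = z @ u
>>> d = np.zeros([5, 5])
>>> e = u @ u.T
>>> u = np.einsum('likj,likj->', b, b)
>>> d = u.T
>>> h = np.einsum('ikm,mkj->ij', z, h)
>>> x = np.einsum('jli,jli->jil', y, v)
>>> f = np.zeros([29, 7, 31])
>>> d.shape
()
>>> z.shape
(29, 7, 29)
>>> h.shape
(29, 7)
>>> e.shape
(29, 29)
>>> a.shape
(5, 29)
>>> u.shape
()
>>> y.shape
(29, 7, 7)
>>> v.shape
(29, 7, 7)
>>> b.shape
(29, 31, 31, 5)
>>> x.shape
(29, 7, 7)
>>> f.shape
(29, 7, 31)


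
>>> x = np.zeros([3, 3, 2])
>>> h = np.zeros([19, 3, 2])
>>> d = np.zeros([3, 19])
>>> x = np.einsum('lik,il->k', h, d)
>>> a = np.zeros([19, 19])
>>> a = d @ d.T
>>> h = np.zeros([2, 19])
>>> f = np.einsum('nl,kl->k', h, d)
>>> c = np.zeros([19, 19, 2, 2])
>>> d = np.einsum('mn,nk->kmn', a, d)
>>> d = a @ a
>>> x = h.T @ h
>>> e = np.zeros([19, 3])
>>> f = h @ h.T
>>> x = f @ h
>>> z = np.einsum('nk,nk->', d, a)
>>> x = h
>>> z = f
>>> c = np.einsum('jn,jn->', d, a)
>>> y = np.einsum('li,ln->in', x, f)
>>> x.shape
(2, 19)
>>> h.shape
(2, 19)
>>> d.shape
(3, 3)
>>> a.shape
(3, 3)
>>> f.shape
(2, 2)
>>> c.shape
()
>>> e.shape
(19, 3)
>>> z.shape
(2, 2)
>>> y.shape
(19, 2)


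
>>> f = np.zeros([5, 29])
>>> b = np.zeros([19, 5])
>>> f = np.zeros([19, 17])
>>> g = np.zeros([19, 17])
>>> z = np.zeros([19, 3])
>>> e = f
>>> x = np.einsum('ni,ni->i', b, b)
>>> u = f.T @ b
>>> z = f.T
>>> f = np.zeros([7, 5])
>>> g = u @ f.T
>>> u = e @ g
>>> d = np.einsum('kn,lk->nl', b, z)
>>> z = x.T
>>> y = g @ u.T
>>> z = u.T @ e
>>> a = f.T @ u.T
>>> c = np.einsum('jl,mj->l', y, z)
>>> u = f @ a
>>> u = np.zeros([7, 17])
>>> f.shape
(7, 5)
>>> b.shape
(19, 5)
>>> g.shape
(17, 7)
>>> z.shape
(7, 17)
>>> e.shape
(19, 17)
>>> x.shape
(5,)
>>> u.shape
(7, 17)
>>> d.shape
(5, 17)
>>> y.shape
(17, 19)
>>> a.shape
(5, 19)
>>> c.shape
(19,)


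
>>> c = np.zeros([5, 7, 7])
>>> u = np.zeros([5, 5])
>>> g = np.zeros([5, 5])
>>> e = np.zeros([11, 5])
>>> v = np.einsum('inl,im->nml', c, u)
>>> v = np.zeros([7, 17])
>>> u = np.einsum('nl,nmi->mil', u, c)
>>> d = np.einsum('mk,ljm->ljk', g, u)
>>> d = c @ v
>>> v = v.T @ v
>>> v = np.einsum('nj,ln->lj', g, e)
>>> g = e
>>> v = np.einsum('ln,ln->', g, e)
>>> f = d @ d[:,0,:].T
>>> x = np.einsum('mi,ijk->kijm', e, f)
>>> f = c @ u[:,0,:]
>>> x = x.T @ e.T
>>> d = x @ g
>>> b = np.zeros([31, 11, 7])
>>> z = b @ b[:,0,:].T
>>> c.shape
(5, 7, 7)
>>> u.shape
(7, 7, 5)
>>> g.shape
(11, 5)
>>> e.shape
(11, 5)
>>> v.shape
()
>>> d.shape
(11, 7, 5, 5)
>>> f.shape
(5, 7, 5)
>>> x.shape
(11, 7, 5, 11)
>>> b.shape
(31, 11, 7)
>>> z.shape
(31, 11, 31)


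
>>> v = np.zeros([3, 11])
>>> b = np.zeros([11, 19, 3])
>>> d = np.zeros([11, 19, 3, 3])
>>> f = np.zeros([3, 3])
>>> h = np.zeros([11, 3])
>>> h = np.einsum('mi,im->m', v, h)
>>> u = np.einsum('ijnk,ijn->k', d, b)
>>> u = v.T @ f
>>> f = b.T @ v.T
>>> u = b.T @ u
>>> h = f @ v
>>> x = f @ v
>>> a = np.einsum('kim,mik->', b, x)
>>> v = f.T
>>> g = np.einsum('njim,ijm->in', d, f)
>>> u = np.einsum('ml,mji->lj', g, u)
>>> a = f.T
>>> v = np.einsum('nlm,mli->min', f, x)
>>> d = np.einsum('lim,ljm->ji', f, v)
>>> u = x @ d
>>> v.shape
(3, 11, 3)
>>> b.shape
(11, 19, 3)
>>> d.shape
(11, 19)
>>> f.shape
(3, 19, 3)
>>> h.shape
(3, 19, 11)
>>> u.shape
(3, 19, 19)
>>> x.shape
(3, 19, 11)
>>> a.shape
(3, 19, 3)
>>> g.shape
(3, 11)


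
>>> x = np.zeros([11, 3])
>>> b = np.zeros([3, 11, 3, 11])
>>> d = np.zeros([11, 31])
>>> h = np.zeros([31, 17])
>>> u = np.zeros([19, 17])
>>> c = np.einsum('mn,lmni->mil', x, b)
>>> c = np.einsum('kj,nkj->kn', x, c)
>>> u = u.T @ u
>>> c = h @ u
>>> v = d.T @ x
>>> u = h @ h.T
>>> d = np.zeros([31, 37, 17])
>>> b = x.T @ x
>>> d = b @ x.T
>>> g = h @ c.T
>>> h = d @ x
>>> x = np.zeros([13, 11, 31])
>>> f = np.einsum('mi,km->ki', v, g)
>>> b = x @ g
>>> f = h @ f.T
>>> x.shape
(13, 11, 31)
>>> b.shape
(13, 11, 31)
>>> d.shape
(3, 11)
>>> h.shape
(3, 3)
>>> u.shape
(31, 31)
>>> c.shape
(31, 17)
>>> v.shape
(31, 3)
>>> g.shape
(31, 31)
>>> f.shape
(3, 31)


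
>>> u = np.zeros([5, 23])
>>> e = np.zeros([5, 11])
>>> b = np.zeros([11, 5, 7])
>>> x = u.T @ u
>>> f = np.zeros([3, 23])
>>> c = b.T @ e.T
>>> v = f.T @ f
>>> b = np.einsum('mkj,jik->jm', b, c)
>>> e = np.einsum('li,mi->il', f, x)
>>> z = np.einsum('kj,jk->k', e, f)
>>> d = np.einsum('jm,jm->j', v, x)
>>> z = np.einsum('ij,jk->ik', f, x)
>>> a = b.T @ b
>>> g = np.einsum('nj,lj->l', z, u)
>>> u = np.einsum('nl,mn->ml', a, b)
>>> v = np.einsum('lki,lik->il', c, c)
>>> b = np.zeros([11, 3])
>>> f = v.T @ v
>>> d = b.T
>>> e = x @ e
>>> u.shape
(7, 11)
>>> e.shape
(23, 3)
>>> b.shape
(11, 3)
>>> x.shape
(23, 23)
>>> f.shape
(7, 7)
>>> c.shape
(7, 5, 5)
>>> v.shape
(5, 7)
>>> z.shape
(3, 23)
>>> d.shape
(3, 11)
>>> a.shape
(11, 11)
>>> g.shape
(5,)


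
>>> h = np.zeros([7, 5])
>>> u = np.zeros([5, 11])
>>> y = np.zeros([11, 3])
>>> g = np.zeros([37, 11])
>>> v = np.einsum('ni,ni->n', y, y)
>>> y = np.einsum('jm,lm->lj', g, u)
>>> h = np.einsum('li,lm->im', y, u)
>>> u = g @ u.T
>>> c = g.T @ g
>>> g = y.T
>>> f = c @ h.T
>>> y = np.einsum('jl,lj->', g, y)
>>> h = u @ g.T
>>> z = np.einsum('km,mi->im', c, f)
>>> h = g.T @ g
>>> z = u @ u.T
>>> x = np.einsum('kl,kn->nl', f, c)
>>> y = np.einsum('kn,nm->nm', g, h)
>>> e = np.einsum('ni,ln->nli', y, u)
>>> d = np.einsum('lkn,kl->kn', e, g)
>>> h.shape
(5, 5)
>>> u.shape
(37, 5)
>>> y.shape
(5, 5)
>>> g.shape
(37, 5)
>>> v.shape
(11,)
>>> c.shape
(11, 11)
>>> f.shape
(11, 37)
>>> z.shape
(37, 37)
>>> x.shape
(11, 37)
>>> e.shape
(5, 37, 5)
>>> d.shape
(37, 5)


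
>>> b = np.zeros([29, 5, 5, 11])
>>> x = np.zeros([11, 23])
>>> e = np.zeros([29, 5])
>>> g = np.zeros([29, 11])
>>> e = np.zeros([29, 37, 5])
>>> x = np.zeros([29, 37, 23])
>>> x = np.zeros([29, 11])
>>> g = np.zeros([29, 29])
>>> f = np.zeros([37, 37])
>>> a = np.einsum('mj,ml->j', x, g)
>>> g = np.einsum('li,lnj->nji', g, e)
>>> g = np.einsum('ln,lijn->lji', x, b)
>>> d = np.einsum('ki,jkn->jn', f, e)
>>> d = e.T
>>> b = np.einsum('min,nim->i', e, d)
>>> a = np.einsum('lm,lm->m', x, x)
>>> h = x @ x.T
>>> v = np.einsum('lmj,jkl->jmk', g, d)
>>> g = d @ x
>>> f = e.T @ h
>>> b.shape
(37,)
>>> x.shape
(29, 11)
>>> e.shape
(29, 37, 5)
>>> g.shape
(5, 37, 11)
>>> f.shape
(5, 37, 29)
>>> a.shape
(11,)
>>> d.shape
(5, 37, 29)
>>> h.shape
(29, 29)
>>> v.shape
(5, 5, 37)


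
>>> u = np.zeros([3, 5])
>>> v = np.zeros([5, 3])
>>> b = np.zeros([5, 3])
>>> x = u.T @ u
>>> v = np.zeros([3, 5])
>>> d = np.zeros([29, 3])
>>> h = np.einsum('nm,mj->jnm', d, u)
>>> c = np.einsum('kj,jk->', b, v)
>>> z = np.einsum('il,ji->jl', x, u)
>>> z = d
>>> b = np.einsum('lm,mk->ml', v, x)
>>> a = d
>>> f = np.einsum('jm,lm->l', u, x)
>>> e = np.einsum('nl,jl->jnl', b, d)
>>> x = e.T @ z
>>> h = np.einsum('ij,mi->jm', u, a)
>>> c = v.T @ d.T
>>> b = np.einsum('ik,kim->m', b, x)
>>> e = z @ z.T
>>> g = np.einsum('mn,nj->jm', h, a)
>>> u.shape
(3, 5)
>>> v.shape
(3, 5)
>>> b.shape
(3,)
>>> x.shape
(3, 5, 3)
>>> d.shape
(29, 3)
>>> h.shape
(5, 29)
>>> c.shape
(5, 29)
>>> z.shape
(29, 3)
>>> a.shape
(29, 3)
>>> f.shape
(5,)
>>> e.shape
(29, 29)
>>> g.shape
(3, 5)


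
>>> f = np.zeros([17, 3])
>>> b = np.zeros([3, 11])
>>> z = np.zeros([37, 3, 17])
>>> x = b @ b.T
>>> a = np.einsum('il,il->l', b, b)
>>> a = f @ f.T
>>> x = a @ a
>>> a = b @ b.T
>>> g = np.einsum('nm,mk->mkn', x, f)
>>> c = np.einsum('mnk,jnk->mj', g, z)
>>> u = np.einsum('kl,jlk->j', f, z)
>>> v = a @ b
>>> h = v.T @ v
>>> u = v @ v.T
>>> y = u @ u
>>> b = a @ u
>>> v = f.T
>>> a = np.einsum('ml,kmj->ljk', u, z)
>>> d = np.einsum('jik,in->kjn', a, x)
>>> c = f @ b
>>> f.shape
(17, 3)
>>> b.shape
(3, 3)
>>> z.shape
(37, 3, 17)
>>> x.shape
(17, 17)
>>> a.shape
(3, 17, 37)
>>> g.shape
(17, 3, 17)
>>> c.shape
(17, 3)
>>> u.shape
(3, 3)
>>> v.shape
(3, 17)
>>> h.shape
(11, 11)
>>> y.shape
(3, 3)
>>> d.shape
(37, 3, 17)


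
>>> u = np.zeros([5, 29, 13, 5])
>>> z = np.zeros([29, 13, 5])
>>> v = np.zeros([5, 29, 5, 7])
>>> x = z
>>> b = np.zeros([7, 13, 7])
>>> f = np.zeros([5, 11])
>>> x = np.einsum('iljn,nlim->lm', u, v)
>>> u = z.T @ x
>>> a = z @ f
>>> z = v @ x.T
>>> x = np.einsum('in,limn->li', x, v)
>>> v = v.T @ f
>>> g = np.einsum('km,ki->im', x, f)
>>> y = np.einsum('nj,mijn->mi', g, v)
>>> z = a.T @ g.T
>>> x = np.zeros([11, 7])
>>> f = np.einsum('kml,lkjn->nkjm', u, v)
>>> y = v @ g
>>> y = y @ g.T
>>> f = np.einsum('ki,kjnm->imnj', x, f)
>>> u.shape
(5, 13, 7)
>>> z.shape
(11, 13, 11)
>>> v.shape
(7, 5, 29, 11)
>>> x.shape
(11, 7)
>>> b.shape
(7, 13, 7)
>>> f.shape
(7, 13, 29, 5)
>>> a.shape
(29, 13, 11)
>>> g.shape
(11, 29)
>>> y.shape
(7, 5, 29, 11)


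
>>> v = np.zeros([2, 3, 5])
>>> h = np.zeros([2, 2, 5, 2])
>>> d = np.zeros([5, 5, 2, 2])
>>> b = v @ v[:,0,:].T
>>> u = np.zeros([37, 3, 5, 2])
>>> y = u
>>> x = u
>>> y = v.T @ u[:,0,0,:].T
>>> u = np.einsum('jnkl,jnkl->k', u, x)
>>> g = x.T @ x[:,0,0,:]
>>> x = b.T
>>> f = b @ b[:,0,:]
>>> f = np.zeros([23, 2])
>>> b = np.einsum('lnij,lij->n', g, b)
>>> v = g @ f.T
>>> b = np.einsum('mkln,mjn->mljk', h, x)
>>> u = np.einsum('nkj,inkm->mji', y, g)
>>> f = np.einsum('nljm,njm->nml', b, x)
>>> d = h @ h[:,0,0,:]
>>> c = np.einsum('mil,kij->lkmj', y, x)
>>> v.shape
(2, 5, 3, 23)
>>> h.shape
(2, 2, 5, 2)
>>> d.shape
(2, 2, 5, 2)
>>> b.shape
(2, 5, 3, 2)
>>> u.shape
(2, 37, 2)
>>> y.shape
(5, 3, 37)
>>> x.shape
(2, 3, 2)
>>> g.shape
(2, 5, 3, 2)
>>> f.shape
(2, 2, 5)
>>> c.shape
(37, 2, 5, 2)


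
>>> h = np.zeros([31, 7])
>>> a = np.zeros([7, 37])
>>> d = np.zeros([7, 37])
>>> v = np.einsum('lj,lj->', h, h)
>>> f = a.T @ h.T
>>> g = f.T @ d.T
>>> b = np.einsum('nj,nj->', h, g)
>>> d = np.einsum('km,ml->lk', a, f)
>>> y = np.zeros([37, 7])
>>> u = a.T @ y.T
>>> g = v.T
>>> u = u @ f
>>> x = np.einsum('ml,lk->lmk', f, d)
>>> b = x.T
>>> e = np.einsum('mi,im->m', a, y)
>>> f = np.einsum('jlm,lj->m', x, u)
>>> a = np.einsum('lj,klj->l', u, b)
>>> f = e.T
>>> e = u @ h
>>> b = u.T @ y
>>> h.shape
(31, 7)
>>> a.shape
(37,)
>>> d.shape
(31, 7)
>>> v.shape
()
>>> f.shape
(7,)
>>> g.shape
()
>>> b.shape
(31, 7)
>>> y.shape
(37, 7)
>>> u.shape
(37, 31)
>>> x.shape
(31, 37, 7)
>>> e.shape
(37, 7)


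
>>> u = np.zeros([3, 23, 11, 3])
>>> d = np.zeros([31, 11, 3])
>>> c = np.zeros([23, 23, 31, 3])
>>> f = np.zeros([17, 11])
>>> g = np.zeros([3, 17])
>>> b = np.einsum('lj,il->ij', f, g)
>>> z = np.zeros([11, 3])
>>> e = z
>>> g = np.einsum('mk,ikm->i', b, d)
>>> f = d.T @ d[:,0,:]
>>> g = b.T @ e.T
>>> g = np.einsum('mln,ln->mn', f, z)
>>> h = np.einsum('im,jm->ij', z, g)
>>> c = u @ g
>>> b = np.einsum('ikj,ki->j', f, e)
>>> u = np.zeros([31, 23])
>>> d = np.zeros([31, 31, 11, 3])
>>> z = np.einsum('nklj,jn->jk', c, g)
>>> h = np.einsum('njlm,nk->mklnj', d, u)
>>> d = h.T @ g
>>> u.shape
(31, 23)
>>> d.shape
(31, 31, 11, 23, 3)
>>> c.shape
(3, 23, 11, 3)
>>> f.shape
(3, 11, 3)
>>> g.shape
(3, 3)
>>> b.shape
(3,)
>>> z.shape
(3, 23)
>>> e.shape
(11, 3)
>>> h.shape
(3, 23, 11, 31, 31)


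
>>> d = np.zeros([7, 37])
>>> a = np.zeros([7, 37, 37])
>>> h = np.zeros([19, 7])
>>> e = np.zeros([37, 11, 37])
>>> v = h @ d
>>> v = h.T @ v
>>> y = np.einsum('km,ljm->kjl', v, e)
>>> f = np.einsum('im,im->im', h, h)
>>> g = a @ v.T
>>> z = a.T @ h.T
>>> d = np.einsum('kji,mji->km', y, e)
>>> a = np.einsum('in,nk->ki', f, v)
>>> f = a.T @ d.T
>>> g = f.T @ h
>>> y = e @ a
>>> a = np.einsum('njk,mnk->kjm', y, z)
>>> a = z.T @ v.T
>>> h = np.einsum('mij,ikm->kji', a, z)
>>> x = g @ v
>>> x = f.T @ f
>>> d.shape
(7, 37)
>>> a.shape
(19, 37, 7)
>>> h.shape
(37, 7, 37)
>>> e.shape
(37, 11, 37)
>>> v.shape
(7, 37)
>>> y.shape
(37, 11, 19)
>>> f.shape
(19, 7)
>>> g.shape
(7, 7)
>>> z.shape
(37, 37, 19)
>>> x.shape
(7, 7)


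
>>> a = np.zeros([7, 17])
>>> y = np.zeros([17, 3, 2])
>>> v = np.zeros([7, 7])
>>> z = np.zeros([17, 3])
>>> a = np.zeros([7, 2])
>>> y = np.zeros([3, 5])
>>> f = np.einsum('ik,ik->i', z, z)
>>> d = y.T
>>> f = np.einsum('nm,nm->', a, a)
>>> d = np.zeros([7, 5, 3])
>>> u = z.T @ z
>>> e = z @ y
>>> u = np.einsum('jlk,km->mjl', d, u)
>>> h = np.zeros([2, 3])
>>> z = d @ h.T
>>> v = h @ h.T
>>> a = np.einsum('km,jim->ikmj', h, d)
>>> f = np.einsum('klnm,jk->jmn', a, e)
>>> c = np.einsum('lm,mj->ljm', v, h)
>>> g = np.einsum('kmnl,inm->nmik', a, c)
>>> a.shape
(5, 2, 3, 7)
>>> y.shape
(3, 5)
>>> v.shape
(2, 2)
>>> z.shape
(7, 5, 2)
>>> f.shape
(17, 7, 3)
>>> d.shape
(7, 5, 3)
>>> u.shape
(3, 7, 5)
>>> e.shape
(17, 5)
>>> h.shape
(2, 3)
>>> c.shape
(2, 3, 2)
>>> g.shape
(3, 2, 2, 5)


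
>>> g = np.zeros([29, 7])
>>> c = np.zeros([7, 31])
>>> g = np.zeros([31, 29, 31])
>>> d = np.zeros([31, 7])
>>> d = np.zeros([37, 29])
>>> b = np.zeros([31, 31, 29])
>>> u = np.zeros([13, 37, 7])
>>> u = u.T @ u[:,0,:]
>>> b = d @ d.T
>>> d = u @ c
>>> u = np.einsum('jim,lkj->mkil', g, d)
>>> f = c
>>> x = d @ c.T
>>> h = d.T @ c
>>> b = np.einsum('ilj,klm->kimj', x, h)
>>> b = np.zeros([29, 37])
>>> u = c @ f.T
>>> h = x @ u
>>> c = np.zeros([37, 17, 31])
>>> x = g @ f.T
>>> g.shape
(31, 29, 31)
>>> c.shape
(37, 17, 31)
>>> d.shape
(7, 37, 31)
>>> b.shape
(29, 37)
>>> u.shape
(7, 7)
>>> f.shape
(7, 31)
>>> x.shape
(31, 29, 7)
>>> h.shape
(7, 37, 7)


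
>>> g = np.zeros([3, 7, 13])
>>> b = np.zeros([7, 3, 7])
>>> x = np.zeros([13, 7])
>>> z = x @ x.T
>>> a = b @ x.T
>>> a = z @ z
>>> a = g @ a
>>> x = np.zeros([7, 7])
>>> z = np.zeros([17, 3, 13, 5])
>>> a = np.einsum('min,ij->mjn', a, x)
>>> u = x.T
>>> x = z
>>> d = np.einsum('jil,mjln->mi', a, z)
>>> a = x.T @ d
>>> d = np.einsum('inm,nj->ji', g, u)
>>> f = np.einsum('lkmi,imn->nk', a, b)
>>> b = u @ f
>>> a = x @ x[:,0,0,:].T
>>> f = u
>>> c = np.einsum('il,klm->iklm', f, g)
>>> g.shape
(3, 7, 13)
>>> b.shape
(7, 13)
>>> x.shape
(17, 3, 13, 5)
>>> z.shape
(17, 3, 13, 5)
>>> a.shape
(17, 3, 13, 17)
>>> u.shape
(7, 7)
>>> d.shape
(7, 3)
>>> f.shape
(7, 7)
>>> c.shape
(7, 3, 7, 13)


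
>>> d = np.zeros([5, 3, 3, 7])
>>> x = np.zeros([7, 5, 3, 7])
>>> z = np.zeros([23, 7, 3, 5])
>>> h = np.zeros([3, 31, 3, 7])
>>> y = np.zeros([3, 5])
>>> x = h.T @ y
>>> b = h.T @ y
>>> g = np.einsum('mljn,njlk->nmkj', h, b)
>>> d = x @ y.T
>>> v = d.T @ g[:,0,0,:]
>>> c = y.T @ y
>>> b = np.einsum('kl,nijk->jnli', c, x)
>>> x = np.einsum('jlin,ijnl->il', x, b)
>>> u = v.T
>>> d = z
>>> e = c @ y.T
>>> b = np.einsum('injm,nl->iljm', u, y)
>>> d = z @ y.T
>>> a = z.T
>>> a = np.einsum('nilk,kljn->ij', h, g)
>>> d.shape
(23, 7, 3, 3)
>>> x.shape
(31, 3)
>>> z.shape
(23, 7, 3, 5)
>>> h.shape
(3, 31, 3, 7)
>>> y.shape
(3, 5)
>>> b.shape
(3, 5, 31, 3)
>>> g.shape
(7, 3, 5, 3)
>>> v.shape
(3, 31, 3, 3)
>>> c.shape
(5, 5)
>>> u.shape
(3, 3, 31, 3)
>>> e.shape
(5, 3)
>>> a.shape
(31, 5)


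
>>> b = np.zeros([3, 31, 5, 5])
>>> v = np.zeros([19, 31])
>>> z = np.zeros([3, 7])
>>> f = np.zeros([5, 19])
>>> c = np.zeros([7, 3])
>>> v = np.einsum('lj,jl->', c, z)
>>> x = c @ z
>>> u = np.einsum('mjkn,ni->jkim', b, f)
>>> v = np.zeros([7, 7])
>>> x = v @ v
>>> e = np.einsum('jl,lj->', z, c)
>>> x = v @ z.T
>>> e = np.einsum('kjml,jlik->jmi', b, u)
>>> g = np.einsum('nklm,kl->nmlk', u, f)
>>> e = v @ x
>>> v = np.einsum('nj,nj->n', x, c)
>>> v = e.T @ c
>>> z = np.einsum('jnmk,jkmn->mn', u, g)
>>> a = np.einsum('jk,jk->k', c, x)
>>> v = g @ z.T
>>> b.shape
(3, 31, 5, 5)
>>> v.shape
(31, 3, 19, 19)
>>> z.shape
(19, 5)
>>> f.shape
(5, 19)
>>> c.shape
(7, 3)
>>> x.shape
(7, 3)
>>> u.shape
(31, 5, 19, 3)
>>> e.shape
(7, 3)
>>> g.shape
(31, 3, 19, 5)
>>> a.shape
(3,)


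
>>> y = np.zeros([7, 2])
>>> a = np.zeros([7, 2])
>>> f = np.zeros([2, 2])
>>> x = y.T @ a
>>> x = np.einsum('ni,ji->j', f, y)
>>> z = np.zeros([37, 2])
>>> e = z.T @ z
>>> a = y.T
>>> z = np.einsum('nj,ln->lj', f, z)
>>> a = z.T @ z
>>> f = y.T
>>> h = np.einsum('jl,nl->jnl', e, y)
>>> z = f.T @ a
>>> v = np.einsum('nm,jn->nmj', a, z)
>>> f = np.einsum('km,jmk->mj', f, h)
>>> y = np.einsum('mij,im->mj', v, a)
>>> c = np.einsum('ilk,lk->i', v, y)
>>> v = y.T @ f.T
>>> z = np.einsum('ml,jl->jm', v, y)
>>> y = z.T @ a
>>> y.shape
(7, 2)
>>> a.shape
(2, 2)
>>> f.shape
(7, 2)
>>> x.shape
(7,)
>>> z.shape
(2, 7)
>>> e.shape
(2, 2)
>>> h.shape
(2, 7, 2)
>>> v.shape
(7, 7)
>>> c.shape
(2,)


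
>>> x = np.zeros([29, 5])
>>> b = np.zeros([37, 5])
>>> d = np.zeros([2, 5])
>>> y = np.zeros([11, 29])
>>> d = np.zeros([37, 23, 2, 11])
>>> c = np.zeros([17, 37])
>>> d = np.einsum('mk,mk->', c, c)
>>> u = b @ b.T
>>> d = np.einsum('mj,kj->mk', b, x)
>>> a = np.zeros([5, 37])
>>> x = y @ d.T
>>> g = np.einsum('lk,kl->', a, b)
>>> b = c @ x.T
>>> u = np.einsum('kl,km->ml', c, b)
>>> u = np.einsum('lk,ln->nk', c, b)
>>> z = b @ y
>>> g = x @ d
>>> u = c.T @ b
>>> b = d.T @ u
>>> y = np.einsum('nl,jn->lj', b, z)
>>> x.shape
(11, 37)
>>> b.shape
(29, 11)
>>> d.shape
(37, 29)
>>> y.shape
(11, 17)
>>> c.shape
(17, 37)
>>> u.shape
(37, 11)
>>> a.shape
(5, 37)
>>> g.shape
(11, 29)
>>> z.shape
(17, 29)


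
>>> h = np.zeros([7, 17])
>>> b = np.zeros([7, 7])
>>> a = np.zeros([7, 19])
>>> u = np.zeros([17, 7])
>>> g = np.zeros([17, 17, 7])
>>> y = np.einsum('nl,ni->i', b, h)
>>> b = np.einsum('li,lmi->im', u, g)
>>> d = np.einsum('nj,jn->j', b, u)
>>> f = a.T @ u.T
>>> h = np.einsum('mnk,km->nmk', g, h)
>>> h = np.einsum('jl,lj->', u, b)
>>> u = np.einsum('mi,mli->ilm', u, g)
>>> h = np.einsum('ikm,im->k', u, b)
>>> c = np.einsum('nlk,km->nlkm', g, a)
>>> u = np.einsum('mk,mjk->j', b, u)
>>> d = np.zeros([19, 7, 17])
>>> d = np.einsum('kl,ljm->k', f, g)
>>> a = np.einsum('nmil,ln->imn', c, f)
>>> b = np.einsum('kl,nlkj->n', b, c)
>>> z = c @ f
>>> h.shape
(17,)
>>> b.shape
(17,)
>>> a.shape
(7, 17, 17)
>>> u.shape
(17,)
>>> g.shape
(17, 17, 7)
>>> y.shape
(17,)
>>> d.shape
(19,)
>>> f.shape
(19, 17)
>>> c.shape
(17, 17, 7, 19)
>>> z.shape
(17, 17, 7, 17)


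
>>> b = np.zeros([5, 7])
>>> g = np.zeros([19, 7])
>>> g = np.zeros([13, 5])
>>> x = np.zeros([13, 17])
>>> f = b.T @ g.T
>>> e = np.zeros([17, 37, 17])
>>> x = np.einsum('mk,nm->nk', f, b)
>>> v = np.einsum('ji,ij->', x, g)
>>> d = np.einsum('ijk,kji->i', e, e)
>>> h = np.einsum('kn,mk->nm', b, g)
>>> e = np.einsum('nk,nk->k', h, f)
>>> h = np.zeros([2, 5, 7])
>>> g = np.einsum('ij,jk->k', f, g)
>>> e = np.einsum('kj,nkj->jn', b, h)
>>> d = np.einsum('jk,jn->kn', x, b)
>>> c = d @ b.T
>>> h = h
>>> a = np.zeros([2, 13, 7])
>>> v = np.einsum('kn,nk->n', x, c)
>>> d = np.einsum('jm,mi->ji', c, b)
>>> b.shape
(5, 7)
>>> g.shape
(5,)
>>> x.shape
(5, 13)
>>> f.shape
(7, 13)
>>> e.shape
(7, 2)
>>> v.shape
(13,)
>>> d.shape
(13, 7)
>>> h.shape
(2, 5, 7)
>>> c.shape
(13, 5)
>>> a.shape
(2, 13, 7)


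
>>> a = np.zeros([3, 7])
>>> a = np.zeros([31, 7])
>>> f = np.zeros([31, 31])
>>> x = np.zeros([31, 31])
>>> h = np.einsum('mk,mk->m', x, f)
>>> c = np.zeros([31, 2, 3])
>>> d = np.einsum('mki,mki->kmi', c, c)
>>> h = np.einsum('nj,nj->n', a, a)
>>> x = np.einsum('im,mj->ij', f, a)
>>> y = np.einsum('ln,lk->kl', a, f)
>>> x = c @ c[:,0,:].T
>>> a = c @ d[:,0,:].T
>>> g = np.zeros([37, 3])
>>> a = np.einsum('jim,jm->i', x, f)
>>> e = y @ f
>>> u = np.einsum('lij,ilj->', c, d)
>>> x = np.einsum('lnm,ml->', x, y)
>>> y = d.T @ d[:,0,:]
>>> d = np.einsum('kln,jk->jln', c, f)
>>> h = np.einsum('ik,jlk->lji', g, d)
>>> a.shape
(2,)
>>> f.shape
(31, 31)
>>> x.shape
()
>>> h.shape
(2, 31, 37)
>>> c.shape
(31, 2, 3)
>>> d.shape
(31, 2, 3)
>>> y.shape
(3, 31, 3)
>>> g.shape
(37, 3)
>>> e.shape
(31, 31)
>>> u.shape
()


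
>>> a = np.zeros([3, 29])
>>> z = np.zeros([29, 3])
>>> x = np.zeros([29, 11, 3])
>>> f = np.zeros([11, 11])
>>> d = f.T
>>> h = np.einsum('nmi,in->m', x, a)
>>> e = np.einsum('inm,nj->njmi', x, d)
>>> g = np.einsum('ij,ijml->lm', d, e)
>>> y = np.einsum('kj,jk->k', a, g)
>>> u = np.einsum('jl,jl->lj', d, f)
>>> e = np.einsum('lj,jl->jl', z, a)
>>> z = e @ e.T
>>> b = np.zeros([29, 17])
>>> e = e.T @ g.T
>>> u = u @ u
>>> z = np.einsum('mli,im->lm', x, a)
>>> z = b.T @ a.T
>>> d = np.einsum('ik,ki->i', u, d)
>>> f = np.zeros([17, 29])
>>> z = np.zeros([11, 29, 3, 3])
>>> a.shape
(3, 29)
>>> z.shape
(11, 29, 3, 3)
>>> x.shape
(29, 11, 3)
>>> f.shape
(17, 29)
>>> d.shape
(11,)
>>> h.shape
(11,)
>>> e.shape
(29, 29)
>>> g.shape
(29, 3)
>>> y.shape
(3,)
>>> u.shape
(11, 11)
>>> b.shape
(29, 17)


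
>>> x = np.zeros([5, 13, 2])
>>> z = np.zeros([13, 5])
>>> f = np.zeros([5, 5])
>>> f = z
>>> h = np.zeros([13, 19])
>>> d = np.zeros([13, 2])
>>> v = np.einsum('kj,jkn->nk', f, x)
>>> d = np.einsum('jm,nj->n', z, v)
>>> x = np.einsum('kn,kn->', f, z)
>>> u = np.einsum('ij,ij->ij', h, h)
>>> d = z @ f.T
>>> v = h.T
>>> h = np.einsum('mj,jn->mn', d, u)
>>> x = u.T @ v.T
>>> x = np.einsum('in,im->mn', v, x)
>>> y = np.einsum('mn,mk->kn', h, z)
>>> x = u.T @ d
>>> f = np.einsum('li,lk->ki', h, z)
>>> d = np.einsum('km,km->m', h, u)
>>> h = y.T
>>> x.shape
(19, 13)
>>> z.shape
(13, 5)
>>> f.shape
(5, 19)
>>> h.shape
(19, 5)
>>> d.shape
(19,)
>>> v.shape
(19, 13)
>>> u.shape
(13, 19)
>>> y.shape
(5, 19)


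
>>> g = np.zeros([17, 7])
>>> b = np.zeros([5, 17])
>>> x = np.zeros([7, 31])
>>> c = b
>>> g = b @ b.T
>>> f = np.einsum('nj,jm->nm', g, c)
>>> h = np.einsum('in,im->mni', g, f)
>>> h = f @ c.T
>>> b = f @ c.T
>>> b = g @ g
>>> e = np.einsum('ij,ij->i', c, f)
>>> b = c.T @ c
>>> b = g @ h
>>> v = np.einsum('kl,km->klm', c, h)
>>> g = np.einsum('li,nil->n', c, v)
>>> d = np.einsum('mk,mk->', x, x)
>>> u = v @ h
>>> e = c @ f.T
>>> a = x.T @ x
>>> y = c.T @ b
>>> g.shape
(5,)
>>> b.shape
(5, 5)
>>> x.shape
(7, 31)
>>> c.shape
(5, 17)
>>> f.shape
(5, 17)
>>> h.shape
(5, 5)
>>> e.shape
(5, 5)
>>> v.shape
(5, 17, 5)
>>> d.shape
()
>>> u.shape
(5, 17, 5)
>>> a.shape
(31, 31)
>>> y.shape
(17, 5)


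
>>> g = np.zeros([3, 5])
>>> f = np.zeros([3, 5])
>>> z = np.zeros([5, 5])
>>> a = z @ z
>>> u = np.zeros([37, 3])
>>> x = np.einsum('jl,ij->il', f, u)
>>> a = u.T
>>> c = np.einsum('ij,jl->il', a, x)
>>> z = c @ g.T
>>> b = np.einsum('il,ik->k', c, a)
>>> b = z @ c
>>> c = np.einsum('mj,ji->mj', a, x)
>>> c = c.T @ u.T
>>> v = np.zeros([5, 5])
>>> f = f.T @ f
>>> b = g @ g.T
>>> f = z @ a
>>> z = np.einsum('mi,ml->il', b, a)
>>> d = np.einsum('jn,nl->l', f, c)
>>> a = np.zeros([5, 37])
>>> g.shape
(3, 5)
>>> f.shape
(3, 37)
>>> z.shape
(3, 37)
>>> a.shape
(5, 37)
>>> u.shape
(37, 3)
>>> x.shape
(37, 5)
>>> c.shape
(37, 37)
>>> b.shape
(3, 3)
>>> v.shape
(5, 5)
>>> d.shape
(37,)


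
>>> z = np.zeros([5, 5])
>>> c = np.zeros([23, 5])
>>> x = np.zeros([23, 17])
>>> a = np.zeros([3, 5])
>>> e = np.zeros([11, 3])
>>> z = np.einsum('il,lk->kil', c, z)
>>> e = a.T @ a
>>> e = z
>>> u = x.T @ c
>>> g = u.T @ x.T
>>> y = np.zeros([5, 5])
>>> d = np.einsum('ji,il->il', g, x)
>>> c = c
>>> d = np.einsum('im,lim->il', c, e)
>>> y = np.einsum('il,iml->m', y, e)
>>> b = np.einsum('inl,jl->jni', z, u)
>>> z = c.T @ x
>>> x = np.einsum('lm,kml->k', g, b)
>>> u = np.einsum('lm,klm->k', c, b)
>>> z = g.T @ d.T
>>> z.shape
(23, 23)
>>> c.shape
(23, 5)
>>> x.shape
(17,)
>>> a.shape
(3, 5)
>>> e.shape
(5, 23, 5)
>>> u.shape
(17,)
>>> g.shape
(5, 23)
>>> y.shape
(23,)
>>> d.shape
(23, 5)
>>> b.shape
(17, 23, 5)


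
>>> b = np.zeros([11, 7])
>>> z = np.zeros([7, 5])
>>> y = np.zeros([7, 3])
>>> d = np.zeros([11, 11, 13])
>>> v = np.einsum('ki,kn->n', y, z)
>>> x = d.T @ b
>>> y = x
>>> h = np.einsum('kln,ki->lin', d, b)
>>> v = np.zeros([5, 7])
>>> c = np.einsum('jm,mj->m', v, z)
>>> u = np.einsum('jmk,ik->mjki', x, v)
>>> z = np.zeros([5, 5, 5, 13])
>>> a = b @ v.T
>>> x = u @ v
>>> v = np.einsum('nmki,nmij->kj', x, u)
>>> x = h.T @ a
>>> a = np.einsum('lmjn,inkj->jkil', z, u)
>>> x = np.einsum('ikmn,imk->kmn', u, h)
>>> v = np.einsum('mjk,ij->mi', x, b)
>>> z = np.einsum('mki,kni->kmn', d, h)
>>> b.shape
(11, 7)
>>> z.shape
(11, 11, 7)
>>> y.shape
(13, 11, 7)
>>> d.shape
(11, 11, 13)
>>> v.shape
(13, 11)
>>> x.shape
(13, 7, 5)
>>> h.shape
(11, 7, 13)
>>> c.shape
(7,)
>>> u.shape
(11, 13, 7, 5)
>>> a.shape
(5, 7, 11, 5)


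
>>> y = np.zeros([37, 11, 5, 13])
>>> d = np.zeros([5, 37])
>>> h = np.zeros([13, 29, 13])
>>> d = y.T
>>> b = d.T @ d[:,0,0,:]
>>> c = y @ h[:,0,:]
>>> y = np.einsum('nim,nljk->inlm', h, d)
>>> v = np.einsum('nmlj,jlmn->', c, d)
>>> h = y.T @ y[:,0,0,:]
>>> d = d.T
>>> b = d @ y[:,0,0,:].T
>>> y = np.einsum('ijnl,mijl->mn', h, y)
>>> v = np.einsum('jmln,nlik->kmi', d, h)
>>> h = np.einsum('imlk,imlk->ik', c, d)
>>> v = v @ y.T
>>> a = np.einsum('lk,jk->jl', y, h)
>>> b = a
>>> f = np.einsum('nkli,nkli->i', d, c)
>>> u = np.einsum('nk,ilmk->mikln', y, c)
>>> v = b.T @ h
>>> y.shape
(29, 13)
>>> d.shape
(37, 11, 5, 13)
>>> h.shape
(37, 13)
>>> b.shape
(37, 29)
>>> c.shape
(37, 11, 5, 13)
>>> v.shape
(29, 13)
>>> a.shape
(37, 29)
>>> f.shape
(13,)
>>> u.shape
(5, 37, 13, 11, 29)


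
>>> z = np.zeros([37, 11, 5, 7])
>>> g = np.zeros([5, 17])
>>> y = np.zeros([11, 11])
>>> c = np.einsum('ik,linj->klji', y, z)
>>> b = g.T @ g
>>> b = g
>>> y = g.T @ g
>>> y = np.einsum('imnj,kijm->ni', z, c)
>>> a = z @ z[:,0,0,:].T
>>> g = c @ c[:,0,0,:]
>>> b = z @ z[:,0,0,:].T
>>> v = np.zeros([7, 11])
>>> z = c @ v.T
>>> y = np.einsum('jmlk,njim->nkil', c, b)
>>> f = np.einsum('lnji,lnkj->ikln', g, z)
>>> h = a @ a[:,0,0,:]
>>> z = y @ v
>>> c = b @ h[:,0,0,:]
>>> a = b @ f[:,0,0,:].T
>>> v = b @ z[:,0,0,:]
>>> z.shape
(37, 11, 5, 11)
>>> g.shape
(11, 37, 7, 11)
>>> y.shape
(37, 11, 5, 7)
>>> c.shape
(37, 11, 5, 37)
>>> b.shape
(37, 11, 5, 37)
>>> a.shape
(37, 11, 5, 11)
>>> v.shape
(37, 11, 5, 11)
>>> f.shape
(11, 7, 11, 37)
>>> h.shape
(37, 11, 5, 37)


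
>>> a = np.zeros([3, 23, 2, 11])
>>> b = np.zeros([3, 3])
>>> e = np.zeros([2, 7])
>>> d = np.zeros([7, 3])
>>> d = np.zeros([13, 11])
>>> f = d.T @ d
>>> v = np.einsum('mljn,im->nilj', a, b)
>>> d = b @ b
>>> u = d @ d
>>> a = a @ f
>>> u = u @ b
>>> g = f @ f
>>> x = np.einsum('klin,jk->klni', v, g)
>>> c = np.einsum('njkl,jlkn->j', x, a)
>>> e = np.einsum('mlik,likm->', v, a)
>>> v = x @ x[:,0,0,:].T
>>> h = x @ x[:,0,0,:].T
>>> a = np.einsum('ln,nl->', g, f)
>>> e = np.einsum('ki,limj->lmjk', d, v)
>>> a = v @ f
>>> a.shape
(11, 3, 2, 11)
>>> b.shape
(3, 3)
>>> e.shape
(11, 2, 11, 3)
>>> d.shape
(3, 3)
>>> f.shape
(11, 11)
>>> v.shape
(11, 3, 2, 11)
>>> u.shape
(3, 3)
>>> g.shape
(11, 11)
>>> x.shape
(11, 3, 2, 23)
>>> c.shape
(3,)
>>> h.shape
(11, 3, 2, 11)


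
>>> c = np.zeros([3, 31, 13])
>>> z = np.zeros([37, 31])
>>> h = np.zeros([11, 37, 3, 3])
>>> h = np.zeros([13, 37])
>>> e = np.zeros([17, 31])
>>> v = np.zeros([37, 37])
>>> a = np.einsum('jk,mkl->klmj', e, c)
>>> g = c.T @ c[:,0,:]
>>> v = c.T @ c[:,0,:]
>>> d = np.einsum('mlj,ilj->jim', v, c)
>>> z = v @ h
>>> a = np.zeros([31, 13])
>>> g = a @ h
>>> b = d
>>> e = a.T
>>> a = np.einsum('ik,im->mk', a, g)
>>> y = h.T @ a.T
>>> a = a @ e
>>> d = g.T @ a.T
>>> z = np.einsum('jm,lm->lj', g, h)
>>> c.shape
(3, 31, 13)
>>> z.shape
(13, 31)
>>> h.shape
(13, 37)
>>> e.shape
(13, 31)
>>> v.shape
(13, 31, 13)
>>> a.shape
(37, 31)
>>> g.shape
(31, 37)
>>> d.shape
(37, 37)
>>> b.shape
(13, 3, 13)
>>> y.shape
(37, 37)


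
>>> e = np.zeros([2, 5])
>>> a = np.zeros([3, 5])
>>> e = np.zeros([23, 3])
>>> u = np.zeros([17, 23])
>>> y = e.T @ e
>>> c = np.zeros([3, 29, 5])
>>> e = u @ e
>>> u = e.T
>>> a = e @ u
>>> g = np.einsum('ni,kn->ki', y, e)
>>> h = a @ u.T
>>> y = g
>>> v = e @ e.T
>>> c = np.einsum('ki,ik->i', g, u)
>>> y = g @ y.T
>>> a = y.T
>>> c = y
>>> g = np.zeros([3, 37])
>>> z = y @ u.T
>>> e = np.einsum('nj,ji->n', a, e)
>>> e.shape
(17,)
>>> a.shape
(17, 17)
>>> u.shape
(3, 17)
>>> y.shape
(17, 17)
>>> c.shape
(17, 17)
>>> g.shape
(3, 37)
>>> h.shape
(17, 3)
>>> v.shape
(17, 17)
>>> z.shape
(17, 3)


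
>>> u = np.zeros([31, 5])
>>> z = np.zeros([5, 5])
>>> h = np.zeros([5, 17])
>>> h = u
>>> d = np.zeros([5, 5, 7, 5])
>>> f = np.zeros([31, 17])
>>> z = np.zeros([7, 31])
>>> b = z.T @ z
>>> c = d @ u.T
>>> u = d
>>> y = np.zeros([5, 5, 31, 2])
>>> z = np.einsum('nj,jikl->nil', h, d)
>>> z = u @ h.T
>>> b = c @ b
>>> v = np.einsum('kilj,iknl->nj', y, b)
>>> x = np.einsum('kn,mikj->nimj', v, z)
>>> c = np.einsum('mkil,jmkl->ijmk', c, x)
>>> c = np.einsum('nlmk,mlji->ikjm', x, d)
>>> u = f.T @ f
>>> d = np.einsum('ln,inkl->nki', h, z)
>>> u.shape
(17, 17)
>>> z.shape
(5, 5, 7, 31)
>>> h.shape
(31, 5)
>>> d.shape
(5, 7, 5)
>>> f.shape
(31, 17)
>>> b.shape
(5, 5, 7, 31)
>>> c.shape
(5, 31, 7, 5)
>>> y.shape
(5, 5, 31, 2)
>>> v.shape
(7, 2)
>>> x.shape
(2, 5, 5, 31)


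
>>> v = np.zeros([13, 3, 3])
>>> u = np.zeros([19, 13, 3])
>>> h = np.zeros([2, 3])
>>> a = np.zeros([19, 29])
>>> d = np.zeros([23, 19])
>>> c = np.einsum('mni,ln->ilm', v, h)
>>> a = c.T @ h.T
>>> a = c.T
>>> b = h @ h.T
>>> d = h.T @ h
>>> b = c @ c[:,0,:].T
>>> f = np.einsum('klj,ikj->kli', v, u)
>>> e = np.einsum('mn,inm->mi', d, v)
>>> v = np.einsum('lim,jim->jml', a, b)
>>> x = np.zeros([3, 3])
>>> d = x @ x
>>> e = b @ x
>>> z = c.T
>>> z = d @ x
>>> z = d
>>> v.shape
(3, 3, 13)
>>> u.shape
(19, 13, 3)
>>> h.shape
(2, 3)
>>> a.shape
(13, 2, 3)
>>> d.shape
(3, 3)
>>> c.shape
(3, 2, 13)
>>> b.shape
(3, 2, 3)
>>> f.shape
(13, 3, 19)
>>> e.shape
(3, 2, 3)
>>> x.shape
(3, 3)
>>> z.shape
(3, 3)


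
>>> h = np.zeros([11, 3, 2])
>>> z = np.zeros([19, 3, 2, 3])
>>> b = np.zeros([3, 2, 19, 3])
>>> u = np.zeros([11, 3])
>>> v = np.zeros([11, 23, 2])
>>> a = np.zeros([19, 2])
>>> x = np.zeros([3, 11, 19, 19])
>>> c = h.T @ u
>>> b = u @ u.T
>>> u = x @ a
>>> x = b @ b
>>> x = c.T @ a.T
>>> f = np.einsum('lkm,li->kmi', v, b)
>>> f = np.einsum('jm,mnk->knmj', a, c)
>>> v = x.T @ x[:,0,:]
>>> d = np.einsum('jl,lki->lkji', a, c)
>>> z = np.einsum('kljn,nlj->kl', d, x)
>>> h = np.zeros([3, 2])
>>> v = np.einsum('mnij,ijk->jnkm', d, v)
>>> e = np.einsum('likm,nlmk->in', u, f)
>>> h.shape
(3, 2)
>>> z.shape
(2, 3)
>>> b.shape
(11, 11)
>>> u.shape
(3, 11, 19, 2)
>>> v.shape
(3, 3, 19, 2)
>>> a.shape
(19, 2)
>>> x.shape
(3, 3, 19)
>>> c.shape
(2, 3, 3)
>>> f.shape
(3, 3, 2, 19)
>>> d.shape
(2, 3, 19, 3)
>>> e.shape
(11, 3)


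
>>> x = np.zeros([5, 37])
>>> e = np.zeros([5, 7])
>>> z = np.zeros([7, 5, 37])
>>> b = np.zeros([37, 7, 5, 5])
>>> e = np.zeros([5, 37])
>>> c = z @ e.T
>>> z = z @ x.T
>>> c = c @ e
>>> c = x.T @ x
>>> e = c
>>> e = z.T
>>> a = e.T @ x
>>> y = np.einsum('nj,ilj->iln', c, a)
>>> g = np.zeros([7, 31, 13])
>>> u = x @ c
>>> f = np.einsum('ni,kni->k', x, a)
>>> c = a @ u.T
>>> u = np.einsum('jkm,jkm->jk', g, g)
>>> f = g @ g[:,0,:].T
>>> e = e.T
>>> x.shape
(5, 37)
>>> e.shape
(7, 5, 5)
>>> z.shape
(7, 5, 5)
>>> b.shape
(37, 7, 5, 5)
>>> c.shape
(7, 5, 5)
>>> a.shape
(7, 5, 37)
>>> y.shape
(7, 5, 37)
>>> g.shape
(7, 31, 13)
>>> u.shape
(7, 31)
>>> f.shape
(7, 31, 7)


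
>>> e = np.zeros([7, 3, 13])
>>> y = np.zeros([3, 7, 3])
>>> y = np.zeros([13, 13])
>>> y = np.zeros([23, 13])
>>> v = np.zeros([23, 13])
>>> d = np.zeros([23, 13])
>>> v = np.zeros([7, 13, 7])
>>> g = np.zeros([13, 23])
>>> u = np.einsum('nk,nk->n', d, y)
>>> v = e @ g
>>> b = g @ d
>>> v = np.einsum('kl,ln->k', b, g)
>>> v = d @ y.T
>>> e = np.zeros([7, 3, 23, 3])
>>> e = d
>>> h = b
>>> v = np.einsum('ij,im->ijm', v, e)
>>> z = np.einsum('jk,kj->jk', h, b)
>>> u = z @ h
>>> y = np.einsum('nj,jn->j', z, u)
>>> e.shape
(23, 13)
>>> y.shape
(13,)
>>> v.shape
(23, 23, 13)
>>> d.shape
(23, 13)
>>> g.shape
(13, 23)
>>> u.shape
(13, 13)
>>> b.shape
(13, 13)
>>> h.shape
(13, 13)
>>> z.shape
(13, 13)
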